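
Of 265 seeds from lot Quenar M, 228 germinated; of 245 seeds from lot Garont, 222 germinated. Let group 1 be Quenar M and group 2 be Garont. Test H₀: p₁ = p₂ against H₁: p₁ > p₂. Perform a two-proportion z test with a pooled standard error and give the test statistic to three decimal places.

z = -1.602

p̂₁ = 228/265 ≈ 0.86038, p̂₂ = 222/245 ≈ 0.90612.
Pooled p̂ = (228+222)/(265+245) = 450/510 = 0.88235.
SE = √(p̂(1−p̂)(1/n₁+1/n₂)) = √(0.88235·0.11765·0.00785522) = √(0.000815421) = 0.02856.
z = (0.86038 − 0.90612)/0.02856 = -0.04574/0.02856 = -1.602.
p-value = P(Z > -1.602) ≈ 0.9454.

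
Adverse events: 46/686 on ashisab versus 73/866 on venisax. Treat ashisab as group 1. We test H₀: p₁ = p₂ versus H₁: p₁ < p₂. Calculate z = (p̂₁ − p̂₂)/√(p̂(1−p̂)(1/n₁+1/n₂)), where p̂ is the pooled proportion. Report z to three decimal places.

p̂₁ = 46/686 = 0.06706, p̂₂ = 73/866 = 0.08430.
Pooled p̂ = (46+73)/(686+866) = 119/1552 = 0.07668.
SE = √(p̂(1−p̂)(1/n₁+1/n₂)) = √(0.07668·0.92332·0.00261246) = √(0.000184952) = 0.01360.
z = (0.06706 − 0.08430)/0.01360 = -0.01724/0.01360 = -1.268.

z = -1.268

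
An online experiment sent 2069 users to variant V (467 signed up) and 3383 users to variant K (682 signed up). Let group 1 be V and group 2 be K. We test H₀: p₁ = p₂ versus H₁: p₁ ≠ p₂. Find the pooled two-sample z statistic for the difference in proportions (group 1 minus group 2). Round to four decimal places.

z = 2.1188

p̂₁ = 467/2069 = 0.2257129, p̂₂ = 682/3383 = 0.2015962.
Pooled p̂ = (467+682)/(2069+3383) = 1149/5452 = 0.2107483.
SE = √(0.166333 × 0.000778921) = 0.0113825.
z = (0.2257129 − 0.2015962)/0.0113825 = 0.0241167/0.0113825 = 2.1188.
Two-sided p-value ≈ 2·Φ(−2.119) = 0.0341.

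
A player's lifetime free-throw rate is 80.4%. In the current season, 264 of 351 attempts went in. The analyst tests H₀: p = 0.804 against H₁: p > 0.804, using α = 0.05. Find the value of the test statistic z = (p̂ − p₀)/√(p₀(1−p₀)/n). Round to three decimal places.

p̂ = 264/351 = 0.752137.
SE = √(p₀(1−p₀)/n) = √(0.15758/351) = 0.021189.
z = (0.752137 − 0.804)/0.021189 = -0.051863/0.021189 = -2.448.
p-value = P(Z > -2.448) ≈ 0.9928; since p > α = 0.05, fail to reject H₀.

z = -2.448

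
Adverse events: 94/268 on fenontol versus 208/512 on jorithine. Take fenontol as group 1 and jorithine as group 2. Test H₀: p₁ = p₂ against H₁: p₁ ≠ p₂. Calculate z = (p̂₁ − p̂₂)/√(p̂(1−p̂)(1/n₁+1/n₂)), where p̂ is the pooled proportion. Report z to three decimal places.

z = -1.511

p̂₁ = 94/268 = 0.35075, p̂₂ = 208/512 = 0.40625.
Pooled p̂ = (94+208)/(268+512) = 302/780 = 0.38718.
SE = √(0.237272 × 0.00568447) = 0.03673.
z = (0.35075 − 0.40625)/0.03673 = -0.05550/0.03673 = -1.511.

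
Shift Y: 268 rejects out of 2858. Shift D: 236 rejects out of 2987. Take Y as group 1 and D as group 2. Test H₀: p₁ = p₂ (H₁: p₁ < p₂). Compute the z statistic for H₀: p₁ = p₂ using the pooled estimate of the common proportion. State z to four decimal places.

z = 2.0099

p̂₁ = 268/2858 = 0.093772, p̂₂ = 236/2987 = 0.079009.
Pooled p̂ = (268+236)/(2858+2987) = 504/5845 = 0.086228.
SE = √(p̂(1−p̂)(1/n₁+1/n₂)) = √(0.086228·0.913772·0.000684679) = √(5.39475e-05) = 0.007345.
z = (0.093772 − 0.079009)/0.007345 = 0.014763/0.007345 = 2.0099.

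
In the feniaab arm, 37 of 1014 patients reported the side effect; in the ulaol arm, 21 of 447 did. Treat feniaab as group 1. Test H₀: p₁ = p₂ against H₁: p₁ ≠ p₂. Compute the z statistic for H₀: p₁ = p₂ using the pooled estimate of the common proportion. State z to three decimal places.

p̂₁ = 37/1014 ≈ 0.03649, p̂₂ = 21/447 ≈ 0.04698.
Pooled p̂ = (37+21)/(1014+447) = 58/1461 = 0.03970.
SE = √(p̂(1−p̂)(1/n₁+1/n₂)) = √(0.03970·0.96030·0.00322333) = √(0.000122882) = 0.01109.
z = (0.03649 − 0.04698)/0.01109 = -0.01049/0.01109 = -0.946.
Two-sided p-value ≈ 2·Φ(−0.946) = 0.3440.

z = -0.946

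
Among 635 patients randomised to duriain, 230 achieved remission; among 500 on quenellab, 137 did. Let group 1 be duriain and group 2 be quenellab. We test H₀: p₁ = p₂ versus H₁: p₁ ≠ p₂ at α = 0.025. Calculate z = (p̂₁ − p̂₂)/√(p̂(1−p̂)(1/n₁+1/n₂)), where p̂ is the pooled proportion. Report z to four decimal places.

z = 3.1539

p̂₁ = 230/635 = 0.362205, p̂₂ = 137/500 = 0.274000.
Pooled p̂ = (230+137)/(635+500) = 367/1135 = 0.323348.
SE = √(0.218794 × 0.0035748) = 0.027967.
z = (0.362205 − 0.274000)/0.027967 = 0.088205/0.027967 = 3.1539.
Two-sided p-value ≈ 2·Φ(−3.154) = 0.0016, so at α = 0.025 we reject H₀.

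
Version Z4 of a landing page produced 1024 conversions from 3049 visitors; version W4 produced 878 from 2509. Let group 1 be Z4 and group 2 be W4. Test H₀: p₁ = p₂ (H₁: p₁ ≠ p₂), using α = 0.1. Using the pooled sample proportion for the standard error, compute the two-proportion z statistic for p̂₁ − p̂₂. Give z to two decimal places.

z = -1.10

p̂₁ = 1024/3049 = 0.3358, p̂₂ = 878/2509 = 0.3499.
Pooled p̂ = (1024+878)/(3049+2509) = 1902/5558 = 0.3422.
SE = √(0.225102 × 0.000726542) = 0.0128.
z = (0.3358 − 0.3499)/0.0128 = -0.0141/0.0128 = -1.10.
Two-sided p-value ≈ 2·Φ(−1.102) = 0.2705. With α = 0.1, fail to reject H₀.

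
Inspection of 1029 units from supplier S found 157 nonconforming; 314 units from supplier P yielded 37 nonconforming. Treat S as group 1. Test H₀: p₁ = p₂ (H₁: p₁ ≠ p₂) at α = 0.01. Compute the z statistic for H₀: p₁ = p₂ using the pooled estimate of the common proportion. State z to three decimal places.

z = 1.533

p̂₁ = 157/1029 = 0.152575, p̂₂ = 37/314 = 0.117834.
Pooled p̂ = (157+37)/(1029+314) = 194/1343 = 0.144453.
SE = √(p̂(1−p̂)(1/n₁+1/n₂)) = √(0.144453·0.855547·0.00415653) = √(0.00051369) = 0.022665.
z = (0.152575 − 0.117834)/0.022665 = 0.034741/0.022665 = 1.533.
Two-sided p-value ≈ 2·Φ(−1.533) = 0.1253, so at α = 0.01 we fail to reject H₀.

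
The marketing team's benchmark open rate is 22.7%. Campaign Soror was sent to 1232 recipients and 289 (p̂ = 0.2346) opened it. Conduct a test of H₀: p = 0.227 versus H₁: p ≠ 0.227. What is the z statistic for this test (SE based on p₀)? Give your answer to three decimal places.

p̂ = 289/1232 ≈ 0.23458.
SE = √(p₀(1−p₀)/n) = √(0.17547/1232) = 0.01193.
z = (0.23458 − 0.227)/0.01193 = 0.00758/0.01193 = 0.635.

z = 0.635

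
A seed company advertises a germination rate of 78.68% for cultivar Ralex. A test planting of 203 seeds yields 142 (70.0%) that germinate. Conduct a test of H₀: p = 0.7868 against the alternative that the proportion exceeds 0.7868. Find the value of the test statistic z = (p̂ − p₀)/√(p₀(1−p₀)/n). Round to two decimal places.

p̂ = 142/203 ≈ 0.6995.
SE = √(p₀(1−p₀)/n) = √(0.16775/203) = 0.0287.
z = (0.6995 − 0.7868)/0.0287 = -0.0873/0.0287 = -3.04.

z = -3.04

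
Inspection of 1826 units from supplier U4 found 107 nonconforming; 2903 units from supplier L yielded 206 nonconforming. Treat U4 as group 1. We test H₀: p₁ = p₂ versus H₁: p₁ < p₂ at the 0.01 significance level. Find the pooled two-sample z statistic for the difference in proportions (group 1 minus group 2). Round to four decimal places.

p̂₁ = 107/1826 = 0.05859803, p̂₂ = 206/2903 = 0.07096107.
Pooled p̂ = (107+206)/(1826+2903) = 313/4729 = 0.06618735.
SE = √(0.0618066 × 0.000892116) = 0.00742554.
z = (0.05859803 − 0.07096107)/0.00742554 = -0.01236304/0.00742554 = -1.6649.
p-value = P(Z < -1.665) ≈ 0.0480, so at α = 0.01 we fail to reject H₀.

z = -1.6649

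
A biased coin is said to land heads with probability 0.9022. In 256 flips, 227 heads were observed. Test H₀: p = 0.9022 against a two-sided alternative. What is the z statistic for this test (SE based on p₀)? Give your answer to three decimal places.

z = -0.834

p̂ = 227/256 ≈ 0.88672.
Under H₀, SE = √(0.9022·0.0978/256) = √(0.000344669) = 0.01857.
z = (0.88672 − 0.9022)/0.01857 = -0.01548/0.01857 = -0.834.
p-value = 2·P(Z > 0.834) ≈ 0.4043.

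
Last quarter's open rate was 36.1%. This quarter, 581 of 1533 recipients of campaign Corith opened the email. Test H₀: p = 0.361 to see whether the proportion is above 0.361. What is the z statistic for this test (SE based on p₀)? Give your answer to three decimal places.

z = 1.467

p̂ = 581/1533 = 0.37900.
Standard error under H₀: √(0.361×0.639/1533) = 0.01227.
z = (0.37900 − 0.361)/0.01227 = 0.01800/0.01227 = 1.467.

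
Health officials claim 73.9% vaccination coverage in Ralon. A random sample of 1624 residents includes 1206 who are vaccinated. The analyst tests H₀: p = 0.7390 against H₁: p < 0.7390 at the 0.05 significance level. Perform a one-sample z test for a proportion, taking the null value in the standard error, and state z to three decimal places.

p̂ = 1206/1624 ≈ 0.74261.
Standard error under H₀: √(0.739×0.261/1624) = 0.01090.
z = (0.74261 − 0.739)/0.01090 = 0.00361/0.01090 = 0.331.
p-value = P(Z < 0.331) ≈ 0.6298, so at α = 0.05 we fail to reject H₀.

z = 0.331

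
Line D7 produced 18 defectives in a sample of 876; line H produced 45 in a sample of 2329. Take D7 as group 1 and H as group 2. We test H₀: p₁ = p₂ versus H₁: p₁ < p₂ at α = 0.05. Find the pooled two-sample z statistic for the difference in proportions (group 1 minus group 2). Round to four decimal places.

z = 0.2229

p̂₁ = 18/876 ≈ 0.0205479, p̂₂ = 45/2329 ≈ 0.0193216.
Pooled p̂ = (18+45)/(876+2329) = 63/3205 = 0.0196568.
SE = √(0.0192704 × 0.00157092) = 0.0055020.
z = (0.0205479 − 0.0193216)/0.0055020 = 0.0012263/0.0055020 = 0.2229.
p-value = P(Z < 0.223) ≈ 0.5882. With α = 0.05, fail to reject H₀.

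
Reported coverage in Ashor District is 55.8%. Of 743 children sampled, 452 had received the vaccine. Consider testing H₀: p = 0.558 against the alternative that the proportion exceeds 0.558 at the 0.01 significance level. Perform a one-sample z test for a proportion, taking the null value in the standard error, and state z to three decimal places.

z = 2.763

p̂ = 452/743 = 0.60834.
Under H₀, SE = √(0.558·0.442/743) = √(0.000331946) = 0.01822.
z = (0.60834 − 0.558)/0.01822 = 0.05034/0.01822 = 2.763.
p-value = P(Z > 2.763) ≈ 0.0029, so at α = 0.01 we reject H₀.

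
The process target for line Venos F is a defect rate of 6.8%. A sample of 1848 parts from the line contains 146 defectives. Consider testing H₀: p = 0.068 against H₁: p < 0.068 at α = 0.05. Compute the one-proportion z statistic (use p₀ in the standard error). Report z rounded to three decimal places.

z = 1.879

p̂ = 146/1848 = 0.079004.
Under H₀, SE = √(0.068·0.932/1848) = √(3.42944e-05) = 0.005856.
z = (0.079004 − 0.068)/0.005856 = 0.011004/0.005856 = 1.879.
p-value = P(Z < 1.879) ≈ 0.9699, so at α = 0.05 we fail to reject H₀.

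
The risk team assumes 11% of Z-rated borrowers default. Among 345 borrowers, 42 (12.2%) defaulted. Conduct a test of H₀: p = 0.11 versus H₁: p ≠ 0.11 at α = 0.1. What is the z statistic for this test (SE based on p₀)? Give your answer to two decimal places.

p̂ = 42/345 = 0.1217.
Standard error under H₀: √(0.11×0.89/345) = 0.0168.
z = (0.1217 − 0.11)/0.0168 = 0.0117/0.0168 = 0.70.
p-value = 2·P(Z > 0.697) ≈ 0.4859; since p > α = 0.1, fail to reject H₀.

z = 0.70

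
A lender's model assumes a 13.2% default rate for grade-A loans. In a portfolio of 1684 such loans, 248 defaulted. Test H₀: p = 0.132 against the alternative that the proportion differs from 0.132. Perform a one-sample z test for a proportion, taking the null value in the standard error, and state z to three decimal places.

z = 1.851

p̂ = 248/1684 ≈ 0.14727.
Under H₀, SE = √(0.132·0.868/1684) = √(6.8038e-05) = 0.00825.
z = (0.14727 − 0.132)/0.00825 = 0.01527/0.00825 = 1.851.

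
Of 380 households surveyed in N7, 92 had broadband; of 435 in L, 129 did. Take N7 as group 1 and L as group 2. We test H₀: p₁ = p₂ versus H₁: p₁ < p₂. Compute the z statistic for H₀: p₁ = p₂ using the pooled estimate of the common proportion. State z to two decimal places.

z = -1.74

p̂₁ = 92/380 ≈ 0.24211, p̂₂ = 129/435 ≈ 0.29655.
Pooled p̂ = (92+129)/(380+435) = 221/815 = 0.27117.
SE = √(0.197635 × 0.00493043) = 0.03122.
z = (0.24211 − 0.29655)/0.03122 = -0.05444/0.03122 = -1.74.
p-value = P(Z < -1.744) ≈ 0.0406.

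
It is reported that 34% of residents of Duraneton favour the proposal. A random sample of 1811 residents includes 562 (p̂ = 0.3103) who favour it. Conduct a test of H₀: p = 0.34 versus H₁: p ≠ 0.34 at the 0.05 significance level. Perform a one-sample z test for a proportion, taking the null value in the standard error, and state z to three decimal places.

p̂ = 562/1811 = 0.31033.
Under H₀, SE = √(0.34·0.66/1811) = √(0.000123909) = 0.01113.
z = (0.31033 − 0.34)/0.01113 = -0.02967/0.01113 = -2.666.
p-value = 2·P(Z > 2.666) ≈ 0.0077, so at α = 0.05 we reject H₀.

z = -2.666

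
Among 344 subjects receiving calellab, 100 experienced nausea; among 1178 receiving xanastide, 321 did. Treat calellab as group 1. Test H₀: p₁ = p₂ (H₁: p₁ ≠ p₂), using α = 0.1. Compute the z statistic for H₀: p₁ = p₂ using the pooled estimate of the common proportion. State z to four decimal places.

z = 0.6640

p̂₁ = 100/344 ≈ 0.290698, p̂₂ = 321/1178 ≈ 0.272496.
Pooled p̂ = (100+321)/(344+1178) = 421/1522 = 0.276610.
SE = √(p̂(1−p̂)(1/n₁+1/n₂)) = √(0.276610·0.723390·0.00375587) = √(0.000751538) = 0.027414.
z = (0.290698 − 0.272496)/0.027414 = 0.018202/0.027414 = 0.6640.
p-value = 2·P(Z > 0.664) ≈ 0.5067. With α = 0.1, fail to reject H₀.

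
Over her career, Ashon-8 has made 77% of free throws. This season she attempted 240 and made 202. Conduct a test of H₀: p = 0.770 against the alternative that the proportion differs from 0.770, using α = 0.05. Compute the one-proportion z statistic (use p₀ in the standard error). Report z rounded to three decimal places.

p̂ = 202/240 ≈ 0.841667.
Under H₀, SE = √(0.77·0.23/240) = √(0.000737917) = 0.027165.
z = (0.841667 − 0.77)/0.027165 = 0.071667/0.027165 = 2.638.
Two-sided p-value ≈ 2·Φ(−2.638) = 0.0083. With α = 0.05, reject H₀.

z = 2.638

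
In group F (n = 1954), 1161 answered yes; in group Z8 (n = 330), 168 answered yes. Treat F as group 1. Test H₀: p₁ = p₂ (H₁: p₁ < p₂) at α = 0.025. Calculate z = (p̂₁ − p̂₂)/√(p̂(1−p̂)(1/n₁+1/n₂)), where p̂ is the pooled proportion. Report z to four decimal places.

z = 2.8980

p̂₁ = 1161/1954 ≈ 0.594166, p̂₂ = 168/330 ≈ 0.509091.
Pooled p̂ = (1161+168)/(1954+330) = 1329/2284 = 0.581874.
SE = √(p̂(1−p̂)(1/n₁+1/n₂)) = √(0.581874·0.418126·0.00354207) = √(0.000861775) = 0.029356.
z = (0.594166 − 0.509091)/0.029356 = 0.085075/0.029356 = 2.8980.
p-value = P(Z < 2.898) ≈ 0.9981; since p > α = 0.025, fail to reject H₀.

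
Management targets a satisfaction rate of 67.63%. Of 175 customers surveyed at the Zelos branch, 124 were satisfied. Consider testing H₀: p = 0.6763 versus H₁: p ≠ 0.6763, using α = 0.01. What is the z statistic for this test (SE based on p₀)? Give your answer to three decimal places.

p̂ = 124/175 ≈ 0.70857.
Under H₀, SE = √(0.6763·0.3237/175) = √(0.00125096) = 0.03537.
z = (0.70857 − 0.6763)/0.03537 = 0.03227/0.03537 = 0.912.
p-value = 2·P(Z > 0.912) ≈ 0.3615. With α = 0.01, fail to reject H₀.

z = 0.912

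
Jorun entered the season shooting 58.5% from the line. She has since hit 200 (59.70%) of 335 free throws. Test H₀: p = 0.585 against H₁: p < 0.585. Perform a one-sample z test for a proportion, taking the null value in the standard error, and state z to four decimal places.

p̂ = 200/335 = 0.597015.
SE = √(p₀(1−p₀)/n) = √(0.24278/335) = 0.026920.
z = (0.597015 − 0.585)/0.026920 = 0.012015/0.026920 = 0.4463.

z = 0.4463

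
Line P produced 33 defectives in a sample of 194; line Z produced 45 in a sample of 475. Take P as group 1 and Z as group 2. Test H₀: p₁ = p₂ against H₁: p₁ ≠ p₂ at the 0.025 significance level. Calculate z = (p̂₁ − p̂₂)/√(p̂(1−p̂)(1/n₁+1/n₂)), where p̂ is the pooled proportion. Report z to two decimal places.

z = 2.76

p̂₁ = 33/194 = 0.1701, p̂₂ = 45/475 = 0.0947.
Pooled p̂ = (33+45)/(194+475) = 78/669 = 0.1166.
SE = √(p̂(1−p̂)(1/n₁+1/n₂)) = √(0.1166·0.8834·0.0072599) = √(0.000747757) = 0.0273.
z = (0.1701 − 0.0947)/0.0273 = 0.0754/0.0273 = 2.76.
Two-sided p-value ≈ 2·Φ(−2.756) = 0.0058, so at α = 0.025 we reject H₀.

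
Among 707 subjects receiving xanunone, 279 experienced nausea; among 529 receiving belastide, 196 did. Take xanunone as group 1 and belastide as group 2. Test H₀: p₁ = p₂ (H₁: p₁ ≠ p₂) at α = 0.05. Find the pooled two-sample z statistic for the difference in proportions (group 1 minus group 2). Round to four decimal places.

z = 0.8624

p̂₁ = 279/707 ≈ 0.394625, p̂₂ = 196/529 ≈ 0.370510.
Pooled p̂ = (279+196)/(707+529) = 475/1236 = 0.384304.
SE = √(0.236614 × 0.00330479) = 0.027964.
z = (0.394625 − 0.370510)/0.027964 = 0.024115/0.027964 = 0.8624.
p-value = 2·P(Z > 0.862) ≈ 0.3885, so at α = 0.05 we fail to reject H₀.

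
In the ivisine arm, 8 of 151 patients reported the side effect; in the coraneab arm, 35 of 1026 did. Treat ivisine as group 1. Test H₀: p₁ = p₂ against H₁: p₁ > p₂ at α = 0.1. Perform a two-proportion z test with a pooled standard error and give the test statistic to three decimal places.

p̂₁ = 8/151 ≈ 0.05298, p̂₂ = 35/1026 ≈ 0.03411.
Pooled p̂ = (8+35)/(151+1026) = 43/1177 = 0.03653.
SE = √(p̂(1−p̂)(1/n₁+1/n₂)) = √(0.03653·0.96347·0.00759718) = √(0.000267412) = 0.01635.
z = (0.05298 − 0.03411)/0.01635 = 0.01887/0.01635 = 1.154.
p-value = P(Z > 1.154) ≈ 0.1243. With α = 0.1, fail to reject H₀.

z = 1.154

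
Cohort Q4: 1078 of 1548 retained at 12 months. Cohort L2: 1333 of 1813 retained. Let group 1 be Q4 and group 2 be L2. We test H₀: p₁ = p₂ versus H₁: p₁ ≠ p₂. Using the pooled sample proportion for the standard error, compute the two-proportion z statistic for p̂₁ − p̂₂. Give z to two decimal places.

p̂₁ = 1078/1548 = 0.6964, p̂₂ = 1333/1813 = 0.7352.
Pooled p̂ = (1078+1333)/(1548+1813) = 2411/3361 = 0.7173.
SE = √(p̂(1−p̂)(1/n₁+1/n₂)) = √(0.7173·0.2827·0.00119757) = √(0.000242819) = 0.0156.
z = (0.6964 − 0.7352)/0.0156 = -0.0388/0.0156 = -2.49.

z = -2.49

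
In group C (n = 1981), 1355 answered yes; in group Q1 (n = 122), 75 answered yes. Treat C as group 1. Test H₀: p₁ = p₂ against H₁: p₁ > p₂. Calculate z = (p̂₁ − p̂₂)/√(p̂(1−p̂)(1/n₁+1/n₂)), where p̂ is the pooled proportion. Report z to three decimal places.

p̂₁ = 1355/1981 ≈ 0.683998, p̂₂ = 75/122 ≈ 0.614754.
Pooled p̂ = (1355+75)/(1981+122) = 1430/2103 = 0.679981.
SE = √(p̂(1−p̂)(1/n₁+1/n₂)) = √(0.679981·0.320019·0.00870152) = √(0.00189351) = 0.043514.
z = (0.683998 − 0.614754)/0.043514 = 0.069244/0.043514 = 1.591.
p-value = P(Z > 1.591) ≈ 0.0558.

z = 1.591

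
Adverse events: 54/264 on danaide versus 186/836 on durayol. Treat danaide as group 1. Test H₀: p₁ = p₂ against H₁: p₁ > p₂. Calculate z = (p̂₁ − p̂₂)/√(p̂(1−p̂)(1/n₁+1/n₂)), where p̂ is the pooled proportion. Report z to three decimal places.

z = -0.615

p̂₁ = 54/264 ≈ 0.20455, p̂₂ = 186/836 ≈ 0.22249.
Pooled p̂ = (54+186)/(264+836) = 240/1100 = 0.21818.
SE = √(p̂(1−p̂)(1/n₁+1/n₂)) = √(0.21818·0.78182·0.00498405) = √(0.000850172) = 0.02916.
z = (0.20455 − 0.22249)/0.02916 = -0.01794/0.02916 = -0.615.
p-value = P(Z > -0.615) ≈ 0.7308.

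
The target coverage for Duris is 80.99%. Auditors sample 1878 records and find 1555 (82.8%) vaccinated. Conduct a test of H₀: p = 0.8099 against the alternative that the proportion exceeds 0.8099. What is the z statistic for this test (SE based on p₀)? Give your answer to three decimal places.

z = 2.000

p̂ = 1555/1878 = 0.828009.
Under H₀, SE = √(0.8099·0.1901/1878) = √(8.19819e-05) = 0.009054.
z = (0.828009 − 0.8099)/0.009054 = 0.018109/0.009054 = 2.000.
p-value = P(Z > 2.000) ≈ 0.0228.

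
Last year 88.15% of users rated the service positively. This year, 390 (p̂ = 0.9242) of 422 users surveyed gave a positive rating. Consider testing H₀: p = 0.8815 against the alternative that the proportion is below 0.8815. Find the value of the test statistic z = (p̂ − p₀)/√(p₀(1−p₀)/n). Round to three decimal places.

p̂ = 390/422 ≈ 0.924171.
Under H₀, SE = √(0.8815·0.1185/422) = √(0.00024753) = 0.015733.
z = (0.924171 − 0.8815)/0.015733 = 0.042671/0.015733 = 2.712.
p-value = P(Z < 2.712) ≈ 0.9967.

z = 2.712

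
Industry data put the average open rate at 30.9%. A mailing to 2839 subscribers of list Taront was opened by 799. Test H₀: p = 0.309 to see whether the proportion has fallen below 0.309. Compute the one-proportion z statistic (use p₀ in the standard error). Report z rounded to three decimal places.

z = -3.178

p̂ = 799/2839 = 0.281437.
SE = √(p₀(1−p₀)/n) = √(0.21352/2839) = 0.008672.
z = (0.281437 − 0.309)/0.008672 = -0.027563/0.008672 = -3.178.
p-value = P(Z < -3.178) ≈ 0.0007.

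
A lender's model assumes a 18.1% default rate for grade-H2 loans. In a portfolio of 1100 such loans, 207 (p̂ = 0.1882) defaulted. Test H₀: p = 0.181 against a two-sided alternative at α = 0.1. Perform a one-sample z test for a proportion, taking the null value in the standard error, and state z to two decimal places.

p̂ = 207/1100 ≈ 0.1882.
Under H₀, SE = √(0.181·0.819/1100) = √(0.000134763) = 0.0116.
z = (0.1882 − 0.181)/0.0116 = 0.0072/0.0116 = 0.62.
p-value = 2·P(Z > 0.619) ≈ 0.5361, so at α = 0.1 we fail to reject H₀.

z = 0.62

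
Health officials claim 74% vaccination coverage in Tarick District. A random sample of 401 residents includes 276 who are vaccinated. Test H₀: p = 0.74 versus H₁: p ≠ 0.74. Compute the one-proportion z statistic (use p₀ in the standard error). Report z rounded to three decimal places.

z = -2.361

p̂ = 276/401 ≈ 0.688279.
Standard error under H₀: √(0.74×0.26/401) = 0.021904.
z = (0.688279 − 0.74)/0.021904 = -0.051721/0.021904 = -2.361.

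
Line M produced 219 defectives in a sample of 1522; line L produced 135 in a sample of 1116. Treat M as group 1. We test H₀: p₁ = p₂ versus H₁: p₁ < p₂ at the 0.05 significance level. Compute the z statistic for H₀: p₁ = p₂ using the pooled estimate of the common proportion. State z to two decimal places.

p̂₁ = 219/1522 ≈ 0.1439, p̂₂ = 135/1116 ≈ 0.1210.
Pooled p̂ = (219+135)/(1522+1116) = 354/2638 = 0.1342.
SE = √(p̂(1−p̂)(1/n₁+1/n₂)) = √(0.1342·0.8658·0.00155309) = √(0.000180445) = 0.0134.
z = (0.1439 − 0.1210)/0.0134 = 0.0229/0.0134 = 1.71.
p-value = P(Z < 1.706) ≈ 0.9560. With α = 0.05, fail to reject H₀.

z = 1.71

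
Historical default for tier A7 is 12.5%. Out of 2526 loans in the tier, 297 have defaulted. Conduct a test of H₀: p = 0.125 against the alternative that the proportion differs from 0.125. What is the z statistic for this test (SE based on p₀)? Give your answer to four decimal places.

p̂ = 297/2526 = 0.11757720.
Under H₀, SE = √(0.125·0.875/2526) = √(4.32997e-05) = 0.00658025.
z = (0.11757720 − 0.125)/0.00658025 = -0.00742280/0.00658025 = -1.1280.

z = -1.1280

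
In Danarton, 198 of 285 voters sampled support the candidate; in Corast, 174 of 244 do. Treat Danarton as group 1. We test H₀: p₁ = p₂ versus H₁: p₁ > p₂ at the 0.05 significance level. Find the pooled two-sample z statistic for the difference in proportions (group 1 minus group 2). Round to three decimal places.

p̂₁ = 198/285 = 0.69474, p̂₂ = 174/244 = 0.71311.
Pooled p̂ = (198+174)/(285+244) = 372/529 = 0.70321.
SE = √(p̂(1−p̂)(1/n₁+1/n₂)) = √(0.70321·0.29679·0.00760713) = √(0.00158764) = 0.03985.
z = (0.69474 − 0.71311)/0.03985 = -0.01837/0.03985 = -0.461.
p-value = P(Z > -0.461) ≈ 0.6777. With α = 0.05, fail to reject H₀.

z = -0.461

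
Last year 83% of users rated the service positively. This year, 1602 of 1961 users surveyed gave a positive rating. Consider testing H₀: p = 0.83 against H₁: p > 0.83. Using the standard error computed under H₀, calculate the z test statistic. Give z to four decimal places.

p̂ = 1602/1961 ≈ 0.8169301.
SE = √(p₀(1−p₀)/n) = √(0.1411/1961) = 0.0084825.
z = (0.8169301 − 0.83)/0.0084825 = -0.0130699/0.0084825 = -1.5408.
p-value = P(Z > -1.541) ≈ 0.9383.

z = -1.5408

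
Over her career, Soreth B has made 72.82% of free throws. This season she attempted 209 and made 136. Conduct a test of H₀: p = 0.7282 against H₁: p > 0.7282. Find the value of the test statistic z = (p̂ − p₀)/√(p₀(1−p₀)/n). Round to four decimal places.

z = -2.5178

p̂ = 136/209 ≈ 0.650718.
Standard error under H₀: √(0.7282×0.2718/209) = 0.030774.
z = (0.650718 − 0.7282)/0.030774 = -0.077482/0.030774 = -2.5178.
p-value = P(Z > -2.518) ≈ 0.9941.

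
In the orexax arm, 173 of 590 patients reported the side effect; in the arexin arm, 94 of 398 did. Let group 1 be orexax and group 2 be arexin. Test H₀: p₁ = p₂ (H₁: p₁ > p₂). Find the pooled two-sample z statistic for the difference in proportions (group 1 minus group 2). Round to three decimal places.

z = 1.980

p̂₁ = 173/590 = 0.29322, p̂₂ = 94/398 = 0.23618.
Pooled p̂ = (173+94)/(590+398) = 267/988 = 0.27024.
SE = √(p̂(1−p̂)(1/n₁+1/n₂)) = √(0.27024·0.72976·0.00420748) = √(0.000829764) = 0.02881.
z = (0.29322 − 0.23618)/0.02881 = 0.05704/0.02881 = 1.980.
p-value = P(Z > 1.980) ≈ 0.0238.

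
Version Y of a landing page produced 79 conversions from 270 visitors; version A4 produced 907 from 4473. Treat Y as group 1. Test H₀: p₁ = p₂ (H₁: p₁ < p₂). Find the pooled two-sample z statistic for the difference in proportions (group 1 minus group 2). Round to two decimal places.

z = 3.53

p̂₁ = 79/270 = 0.29259, p̂₂ = 907/4473 = 0.20277.
Pooled p̂ = (79+907)/(270+4473) = 986/4743 = 0.20789.
SE = √(p̂(1−p̂)(1/n₁+1/n₂)) = √(0.20789·0.79211·0.00392727) = √(0.000646699) = 0.02543.
z = (0.29259 − 0.20277)/0.02543 = 0.08982/0.02543 = 3.53.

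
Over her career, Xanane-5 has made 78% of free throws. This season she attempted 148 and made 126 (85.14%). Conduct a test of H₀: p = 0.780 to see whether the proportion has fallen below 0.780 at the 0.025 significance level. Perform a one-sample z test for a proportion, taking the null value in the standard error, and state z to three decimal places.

p̂ = 126/148 ≈ 0.85135.
Standard error under H₀: √(0.78×0.22/148) = 0.03405.
z = (0.85135 − 0.78)/0.03405 = 0.07135/0.03405 = 2.095.
p-value = P(Z < 2.095) ≈ 0.9819, so at α = 0.025 we fail to reject H₀.

z = 2.095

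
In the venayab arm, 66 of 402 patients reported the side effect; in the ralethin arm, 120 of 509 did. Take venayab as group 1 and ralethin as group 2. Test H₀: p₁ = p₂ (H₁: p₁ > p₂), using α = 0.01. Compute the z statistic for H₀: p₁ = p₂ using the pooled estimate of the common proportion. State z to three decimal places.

z = -2.661

p̂₁ = 66/402 = 0.16418, p̂₂ = 120/509 = 0.23576.
Pooled p̂ = (66+120)/(402+509) = 186/911 = 0.20417.
SE = √(p̂(1−p̂)(1/n₁+1/n₂)) = √(0.20417·0.79583·0.0044522) = √(0.000723417) = 0.02690.
z = (0.16418 − 0.23576)/0.02690 = -0.07158/0.02690 = -2.661.
p-value = P(Z > -2.661) ≈ 0.9961; since p > α = 0.01, fail to reject H₀.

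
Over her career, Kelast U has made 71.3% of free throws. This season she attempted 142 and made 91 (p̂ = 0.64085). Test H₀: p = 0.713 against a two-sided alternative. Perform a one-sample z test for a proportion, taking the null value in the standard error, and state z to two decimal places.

z = -1.90

p̂ = 91/142 = 0.6408.
Standard error under H₀: √(0.713×0.287/142) = 0.0380.
z = (0.6408 − 0.713)/0.0380 = -0.0722/0.0380 = -1.90.
Two-sided p-value ≈ 2·Φ(−1.901) = 0.0573.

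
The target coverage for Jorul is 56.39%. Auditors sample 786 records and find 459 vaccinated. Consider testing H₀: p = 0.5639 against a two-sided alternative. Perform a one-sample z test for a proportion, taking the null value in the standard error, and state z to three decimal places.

z = 1.135

p̂ = 459/786 ≈ 0.58397.
Standard error under H₀: √(0.5639×0.4361/786) = 0.01769.
z = (0.58397 − 0.5639)/0.01769 = 0.02007/0.01769 = 1.135.
p-value = 2·P(Z > 1.135) ≈ 0.2565.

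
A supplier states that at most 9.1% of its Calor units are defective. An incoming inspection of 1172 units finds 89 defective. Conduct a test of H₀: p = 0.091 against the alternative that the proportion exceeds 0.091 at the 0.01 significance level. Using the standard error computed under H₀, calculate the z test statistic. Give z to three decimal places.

z = -1.793

p̂ = 89/1172 ≈ 0.07594.
Standard error under H₀: √(0.091×0.909/1172) = 0.00840.
z = (0.07594 − 0.091)/0.00840 = -0.01506/0.00840 = -1.793.
p-value = P(Z > -1.793) ≈ 0.9635, so at α = 0.01 we fail to reject H₀.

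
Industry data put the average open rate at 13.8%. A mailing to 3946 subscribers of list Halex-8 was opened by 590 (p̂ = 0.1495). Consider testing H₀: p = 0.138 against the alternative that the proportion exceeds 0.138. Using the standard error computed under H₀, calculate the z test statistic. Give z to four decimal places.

z = 2.0979

p̂ = 590/3946 ≈ 0.1495185.
SE = √(p₀(1−p₀)/n) = √(0.11896/3946) = 0.0054905.
z = (0.1495185 − 0.138)/0.0054905 = 0.0115185/0.0054905 = 2.0979.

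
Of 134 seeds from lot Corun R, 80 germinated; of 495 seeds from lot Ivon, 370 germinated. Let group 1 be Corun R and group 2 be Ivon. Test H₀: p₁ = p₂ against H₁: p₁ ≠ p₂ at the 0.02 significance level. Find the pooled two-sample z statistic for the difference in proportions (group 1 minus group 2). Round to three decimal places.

z = -3.424

p̂₁ = 80/134 = 0.59701, p̂₂ = 370/495 = 0.74747.
Pooled p̂ = (80+370)/(134+495) = 450/629 = 0.71542.
SE = √(0.203594 × 0.00948289) = 0.04394.
z = (0.59701 − 0.74747)/0.04394 = -0.15046/0.04394 = -3.424.
p-value = 2·P(Z > 3.424) ≈ 0.0006, so at α = 0.02 we reject H₀.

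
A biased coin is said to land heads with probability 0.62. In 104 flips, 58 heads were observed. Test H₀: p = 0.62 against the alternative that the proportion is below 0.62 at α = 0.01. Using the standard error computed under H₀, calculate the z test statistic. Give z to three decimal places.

p̂ = 58/104 ≈ 0.55769.
Under H₀, SE = √(0.62·0.38/104) = √(0.00226538) = 0.04760.
z = (0.55769 − 0.62)/0.04760 = -0.06231/0.04760 = -1.309.
p-value = P(Z < -1.309) ≈ 0.0953; since p > α = 0.01, fail to reject H₀.

z = -1.309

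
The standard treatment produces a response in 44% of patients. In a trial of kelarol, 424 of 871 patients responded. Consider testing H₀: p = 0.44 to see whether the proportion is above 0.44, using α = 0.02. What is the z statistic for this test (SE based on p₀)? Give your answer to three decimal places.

p̂ = 424/871 = 0.48680.
SE = √(p₀(1−p₀)/n) = √(0.2464/871) = 0.01682.
z = (0.48680 − 0.44)/0.01682 = 0.04680/0.01682 = 2.782.
p-value = P(Z > 2.782) ≈ 0.0027; since p < α = 0.02, reject H₀.

z = 2.782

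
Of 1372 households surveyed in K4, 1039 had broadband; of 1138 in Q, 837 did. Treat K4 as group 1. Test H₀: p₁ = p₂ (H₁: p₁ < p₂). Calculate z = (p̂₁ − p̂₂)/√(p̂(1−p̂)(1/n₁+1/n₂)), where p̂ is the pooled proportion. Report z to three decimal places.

z = 1.251

p̂₁ = 1039/1372 ≈ 0.75729, p̂₂ = 837/1138 ≈ 0.73550.
Pooled p̂ = (1039+837)/(1372+1138) = 1876/2510 = 0.74741.
SE = √(0.188788 × 0.0016076) = 0.01742.
z = (0.75729 − 0.73550)/0.01742 = 0.02179/0.01742 = 1.251.
p-value = P(Z < 1.251) ≈ 0.8945.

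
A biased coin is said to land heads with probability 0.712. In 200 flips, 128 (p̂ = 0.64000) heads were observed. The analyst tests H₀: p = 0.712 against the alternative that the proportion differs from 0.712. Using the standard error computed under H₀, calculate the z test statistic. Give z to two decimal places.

z = -2.25

p̂ = 128/200 ≈ 0.6400.
Under H₀, SE = √(0.712·0.288/200) = √(0.00102528) = 0.0320.
z = (0.6400 − 0.712)/0.0320 = -0.0720/0.0320 = -2.25.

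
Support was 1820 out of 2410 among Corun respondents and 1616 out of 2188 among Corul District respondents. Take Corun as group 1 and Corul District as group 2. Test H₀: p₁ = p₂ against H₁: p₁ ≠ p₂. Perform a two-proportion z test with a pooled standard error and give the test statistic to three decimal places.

z = 1.295

p̂₁ = 1820/2410 ≈ 0.75519, p̂₂ = 1616/2188 ≈ 0.73857.
Pooled p̂ = (1820+1616)/(2410+2188) = 3436/4598 = 0.74728.
SE = √(0.188852 × 0.000871976) = 0.01283.
z = (0.75519 − 0.73857)/0.01283 = 0.01662/0.01283 = 1.295.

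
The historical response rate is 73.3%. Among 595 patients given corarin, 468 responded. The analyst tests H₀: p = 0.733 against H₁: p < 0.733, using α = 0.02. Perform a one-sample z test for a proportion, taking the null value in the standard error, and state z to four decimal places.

z = 2.9529

p̂ = 468/595 = 0.7865546.
SE = √(p₀(1−p₀)/n) = √(0.19571/595) = 0.0181363.
z = (0.7865546 − 0.733)/0.0181363 = 0.0535546/0.0181363 = 2.9529.
p-value = P(Z < 2.953) ≈ 0.9984, so at α = 0.02 we fail to reject H₀.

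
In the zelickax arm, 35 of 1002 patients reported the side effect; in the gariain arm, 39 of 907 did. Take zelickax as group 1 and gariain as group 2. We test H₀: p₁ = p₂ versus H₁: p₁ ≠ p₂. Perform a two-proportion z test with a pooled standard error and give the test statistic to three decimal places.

z = -0.912

p̂₁ = 35/1002 = 0.03493, p̂₂ = 39/907 = 0.04300.
Pooled p̂ = (35+39)/(1002+907) = 74/1909 = 0.03876.
SE = √(p̂(1−p̂)(1/n₁+1/n₂)) = √(0.03876·0.96124·0.00210054) = √(7.82685e-05) = 0.00885.
z = (0.03493 − 0.04300)/0.00885 = -0.00807/0.00885 = -0.912.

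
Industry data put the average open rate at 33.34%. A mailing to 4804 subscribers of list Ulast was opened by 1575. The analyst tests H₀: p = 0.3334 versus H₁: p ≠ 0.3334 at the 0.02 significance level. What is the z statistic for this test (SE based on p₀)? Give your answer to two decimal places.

p̂ = 1575/4804 = 0.32785.
Standard error under H₀: √(0.3334×0.6666/4804) = 0.00680.
z = (0.32785 − 0.3334)/0.00680 = -0.00555/0.00680 = -0.82.
Two-sided p-value ≈ 2·Φ(−0.816) = 0.4147, so at α = 0.02 we fail to reject H₀.

z = -0.82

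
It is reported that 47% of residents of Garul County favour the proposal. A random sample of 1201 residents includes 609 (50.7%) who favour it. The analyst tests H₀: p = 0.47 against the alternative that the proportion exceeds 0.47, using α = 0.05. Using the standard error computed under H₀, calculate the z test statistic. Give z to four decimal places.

z = 2.5745

p̂ = 609/1201 = 0.5070774.
Under H₀, SE = √(0.47·0.53/1201) = √(0.00020741) = 0.0144018.
z = (0.5070774 − 0.47)/0.0144018 = 0.0370774/0.0144018 = 2.5745.
p-value = P(Z > 2.575) ≈ 0.0050, so at α = 0.05 we reject H₀.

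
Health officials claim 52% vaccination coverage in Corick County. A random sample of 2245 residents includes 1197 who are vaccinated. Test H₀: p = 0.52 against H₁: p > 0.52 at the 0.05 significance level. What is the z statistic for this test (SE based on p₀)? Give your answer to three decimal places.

z = 1.250

p̂ = 1197/2245 ≈ 0.53318.
Standard error under H₀: √(0.52×0.48/2245) = 0.01054.
z = (0.53318 − 0.52)/0.01054 = 0.01318/0.01054 = 1.250.
p-value = P(Z > 1.250) ≈ 0.1056, so at α = 0.05 we fail to reject H₀.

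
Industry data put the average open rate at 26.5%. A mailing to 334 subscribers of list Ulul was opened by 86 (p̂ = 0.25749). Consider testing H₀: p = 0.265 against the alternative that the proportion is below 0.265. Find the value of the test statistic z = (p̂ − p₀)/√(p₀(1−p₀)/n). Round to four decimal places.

p̂ = 86/334 = 0.257485.
SE = √(p₀(1−p₀)/n) = √(0.19478/334) = 0.024149.
z = (0.257485 − 0.265)/0.024149 = -0.007515/0.024149 = -0.3112.

z = -0.3112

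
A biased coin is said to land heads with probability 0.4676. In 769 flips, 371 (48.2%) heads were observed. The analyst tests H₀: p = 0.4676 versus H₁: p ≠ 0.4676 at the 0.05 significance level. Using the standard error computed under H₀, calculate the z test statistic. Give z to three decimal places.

p̂ = 371/769 = 0.48244.
Under H₀, SE = √(0.4676·0.5324/769) = √(0.000323732) = 0.01799.
z = (0.48244 − 0.4676)/0.01799 = 0.01484/0.01799 = 0.825.
p-value = 2·P(Z > 0.825) ≈ 0.4093. With α = 0.05, fail to reject H₀.

z = 0.825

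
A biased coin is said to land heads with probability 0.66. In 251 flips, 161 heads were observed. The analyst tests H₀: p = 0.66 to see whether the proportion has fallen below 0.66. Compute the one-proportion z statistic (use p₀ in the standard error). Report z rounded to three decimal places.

p̂ = 161/251 = 0.64143.
Standard error under H₀: √(0.66×0.34/251) = 0.02990.
z = (0.64143 − 0.66)/0.02990 = -0.01857/0.02990 = -0.621.
p-value = P(Z < -0.621) ≈ 0.2673.

z = -0.621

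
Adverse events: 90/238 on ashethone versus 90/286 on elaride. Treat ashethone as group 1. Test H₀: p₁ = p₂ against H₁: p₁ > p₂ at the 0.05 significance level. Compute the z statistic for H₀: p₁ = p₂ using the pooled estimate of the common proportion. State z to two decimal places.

z = 1.52

p̂₁ = 90/238 = 0.3782, p̂₂ = 90/286 = 0.3147.
Pooled p̂ = (90+90)/(238+286) = 180/524 = 0.3435.
SE = √(0.225511 × 0.00769818) = 0.0417.
z = (0.3782 − 0.3147)/0.0417 = 0.0635/0.0417 = 1.52.
p-value = P(Z > 1.523) ≈ 0.0639; since p > α = 0.05, fail to reject H₀.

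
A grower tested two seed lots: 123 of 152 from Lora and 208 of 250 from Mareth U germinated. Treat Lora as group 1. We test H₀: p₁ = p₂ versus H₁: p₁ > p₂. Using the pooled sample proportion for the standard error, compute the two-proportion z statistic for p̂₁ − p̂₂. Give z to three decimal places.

z = -0.581

p̂₁ = 123/152 = 0.80921, p̂₂ = 208/250 = 0.83200.
Pooled p̂ = (123+208)/(152+250) = 331/402 = 0.82338.
SE = √(0.145423 × 0.0105789) = 0.03922.
z = (0.80921 − 0.83200)/0.03922 = -0.02279/0.03922 = -0.581.
p-value = P(Z > -0.581) ≈ 0.7194.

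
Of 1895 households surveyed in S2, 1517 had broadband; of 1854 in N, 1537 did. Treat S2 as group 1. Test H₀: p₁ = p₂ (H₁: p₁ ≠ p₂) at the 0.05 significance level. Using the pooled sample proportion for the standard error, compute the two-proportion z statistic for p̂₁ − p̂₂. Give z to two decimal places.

z = -2.24

p̂₁ = 1517/1895 = 0.8005, p̂₂ = 1537/1854 = 0.8290.
Pooled p̂ = (1517+1537)/(1895+1854) = 3054/3749 = 0.8146.
SE = √(p̂(1−p̂)(1/n₁+1/n₂)) = √(0.8146·0.1854·0.00106708) = √(0.000161146) = 0.0127.
z = (0.8005 − 0.8290)/0.0127 = -0.0285/0.0127 = -2.24.
p-value = 2·P(Z > 2.244) ≈ 0.0248. With α = 0.05, reject H₀.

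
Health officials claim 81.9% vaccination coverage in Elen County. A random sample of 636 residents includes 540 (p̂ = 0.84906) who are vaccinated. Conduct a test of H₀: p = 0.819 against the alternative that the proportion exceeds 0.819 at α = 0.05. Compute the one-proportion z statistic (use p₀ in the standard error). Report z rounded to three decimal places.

z = 1.969

p̂ = 540/636 = 0.84906.
SE = √(p₀(1−p₀)/n) = √(0.14824/636) = 0.01527.
z = (0.84906 − 0.819)/0.01527 = 0.03006/0.01527 = 1.969.
p-value = P(Z > 1.969) ≈ 0.0245; since p < α = 0.05, reject H₀.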